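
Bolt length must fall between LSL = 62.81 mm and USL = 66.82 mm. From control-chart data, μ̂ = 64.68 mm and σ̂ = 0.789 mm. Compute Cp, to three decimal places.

0.847

Cp = (USL − LSL) / (6σ̂) = (66.82 − 62.81) / (6 × 0.789) = 4.0100 / 4.7340 = 0.8471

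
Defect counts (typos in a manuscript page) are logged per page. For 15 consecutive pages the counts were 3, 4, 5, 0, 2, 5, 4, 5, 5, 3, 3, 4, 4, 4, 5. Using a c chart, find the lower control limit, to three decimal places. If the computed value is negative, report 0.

c̄ = (3 + 4 + 5 + 0 + 2 + 5 + 4 + 5 + 5 + 3 + 3 + 4 + 4 + 4 + 5) / 15 = 56 / 15 = 3.7333
LCL = c̄ − 3√c̄ = 3.7333 − 3 × 1.9322 = -2.0632 → 0 (cannot be negative)

0.000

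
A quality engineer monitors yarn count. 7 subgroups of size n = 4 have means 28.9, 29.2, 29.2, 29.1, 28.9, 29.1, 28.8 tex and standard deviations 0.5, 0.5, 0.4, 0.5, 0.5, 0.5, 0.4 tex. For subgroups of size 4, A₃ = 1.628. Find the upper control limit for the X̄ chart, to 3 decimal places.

X̄̄ = (28.9 + 29.2 + 29.2 + 29.1 + 28.9 + 29.1 + 28.8) / 7 = 29.0286
s̄ = (0.5 + 0.5 + 0.4 + 0.5 + 0.5 + 0.5 + 0.4) / 7 = 0.4714
UCL = X̄̄ + A₃·s̄ = 29.0286 + 1.628 × 0.4714 = 29.7961

29.796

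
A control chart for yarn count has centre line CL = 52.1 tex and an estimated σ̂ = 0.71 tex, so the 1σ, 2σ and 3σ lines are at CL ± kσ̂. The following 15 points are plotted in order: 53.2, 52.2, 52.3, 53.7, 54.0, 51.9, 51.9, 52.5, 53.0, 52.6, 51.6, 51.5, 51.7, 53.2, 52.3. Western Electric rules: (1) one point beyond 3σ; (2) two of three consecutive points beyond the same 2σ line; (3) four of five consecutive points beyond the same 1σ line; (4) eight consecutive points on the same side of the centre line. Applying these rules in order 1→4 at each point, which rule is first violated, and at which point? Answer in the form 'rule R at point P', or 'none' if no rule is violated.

Zone of each point (C = within 1σ̂, B = 1σ̂–2σ̂, A = 2σ̂–3σ̂, * = beyond 3σ̂; sign = side of CL): 1:+B, 2:+C, 3:+C, 4:+A, 5:+A, 6:-C, 7:-C, 8:+C, 9:+B, 10:+C, 11:-C, 12:-C, 13:-C, 14:+B, 15:+C
Rule 2 (two of three consecutive points beyond the same 2σ limit) is satisfied at point 5.

rule 2 at point 5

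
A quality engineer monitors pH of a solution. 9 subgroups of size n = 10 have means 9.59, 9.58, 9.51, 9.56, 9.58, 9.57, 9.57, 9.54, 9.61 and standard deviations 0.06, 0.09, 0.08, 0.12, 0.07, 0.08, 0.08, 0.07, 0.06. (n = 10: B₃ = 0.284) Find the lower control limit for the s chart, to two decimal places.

0.02

s̄ = (0.06 + 0.09 + 0.08 + 0.12 + 0.07 + 0.08 + 0.08 + 0.07 + 0.06) / 9 = 0.0789
LCL_s = B₃·s̄ = 0.284 × 0.0789 = 0.0224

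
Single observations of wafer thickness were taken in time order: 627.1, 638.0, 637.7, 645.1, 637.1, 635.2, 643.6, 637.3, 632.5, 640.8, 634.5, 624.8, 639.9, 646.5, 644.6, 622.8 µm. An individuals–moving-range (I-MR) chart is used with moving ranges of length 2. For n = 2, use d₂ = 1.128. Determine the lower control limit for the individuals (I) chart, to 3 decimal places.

X̄ = (627.1 + 638.0 + 637.7 + 645.1 + 637.1 + 635.2 + 643.6 + 637.3 + 632.5 + 640.8 + 634.5 + 624.8 + 639.9 + 646.5 + 644.6 + 622.8) / 16 = 636.7188
Moving ranges: 10.9, 0.3, 7.4, 8.0, 1.9, 8.4, 6.3, 4.8, 8.3, 6.3, 9.7, 15.1, 6.6, 1.9, 21.8; M̄R̄ = 117.7000 / 15 = 7.8467
LCL = X̄ − 3·M̄R̄/d₂ = 636.7188 − 3 × 7.8467 / 1.128 = 615.8500

615.850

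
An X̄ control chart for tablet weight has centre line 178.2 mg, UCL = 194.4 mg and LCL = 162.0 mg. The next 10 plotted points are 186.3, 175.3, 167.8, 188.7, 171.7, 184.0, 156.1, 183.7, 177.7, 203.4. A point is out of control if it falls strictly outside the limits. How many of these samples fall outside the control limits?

2

Compare each point to [162.0, 194.4]: sample 7 = 156.1 < LCL; sample 10 = 203.4 > UCL.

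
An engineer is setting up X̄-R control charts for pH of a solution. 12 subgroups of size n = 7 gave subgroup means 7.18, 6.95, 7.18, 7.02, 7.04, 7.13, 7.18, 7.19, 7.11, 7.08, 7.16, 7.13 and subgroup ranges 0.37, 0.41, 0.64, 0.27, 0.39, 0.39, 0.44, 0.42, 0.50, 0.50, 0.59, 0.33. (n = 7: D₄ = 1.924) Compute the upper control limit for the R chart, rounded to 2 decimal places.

0.84

R̄ = (0.37 + 0.41 + 0.64 + 0.27 + 0.39 + 0.39 + 0.44 + 0.42 + 0.50 + 0.50 + 0.59 + 0.33) / 12 = 5.2500 / 12 = 0.4375
UCL_R = D₄·R̄ = 1.924 × 0.4375 = 0.8417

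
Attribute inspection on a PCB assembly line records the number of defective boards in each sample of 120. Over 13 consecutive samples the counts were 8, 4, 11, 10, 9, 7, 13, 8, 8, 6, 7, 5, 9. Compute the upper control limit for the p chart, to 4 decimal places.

0.1359

p̄ = Σdᵢ / (k·n) = 105 / (13 × 120) = 0.06731
UCL = p̄ + 3·√(p̄(1−p̄)/n) = 0.06731 + 3 × √(0.06731×0.93269/120) = 0.06731 + 3 × 0.02287 = 0.13592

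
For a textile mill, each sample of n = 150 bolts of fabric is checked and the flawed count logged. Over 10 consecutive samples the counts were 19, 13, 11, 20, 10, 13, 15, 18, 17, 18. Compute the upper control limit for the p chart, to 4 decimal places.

p̄ = Σdᵢ / (k·n) = 154 / (10 × 150) = 0.10267
UCL = p̄ + 3·√(p̄(1−p̄)/n) = 0.10267 + 3 × √(0.10267×0.89733/150) = 0.10267 + 3 × 0.02478 = 0.17701

0.1770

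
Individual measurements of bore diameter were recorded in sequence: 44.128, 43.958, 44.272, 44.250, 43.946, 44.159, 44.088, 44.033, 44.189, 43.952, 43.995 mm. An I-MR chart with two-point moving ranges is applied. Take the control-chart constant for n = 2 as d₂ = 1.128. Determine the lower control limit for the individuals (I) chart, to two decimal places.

X̄ = (44.128 + 43.958 + 44.272 + 44.250 + 43.946 + 44.159 + 44.088 + 44.033 + 44.189 + 43.952 + 43.995) / 11 = 44.0882
Moving ranges: 0.170, 0.314, 0.022, 0.304, 0.213, 0.071, 0.055, 0.156, 0.237, 0.043; M̄R̄ = 1.5850 / 10 = 0.1585
LCL = X̄ − 3·M̄R̄/d₂ = 44.0882 − 3 × 0.1585 / 1.128 = 43.6666

43.67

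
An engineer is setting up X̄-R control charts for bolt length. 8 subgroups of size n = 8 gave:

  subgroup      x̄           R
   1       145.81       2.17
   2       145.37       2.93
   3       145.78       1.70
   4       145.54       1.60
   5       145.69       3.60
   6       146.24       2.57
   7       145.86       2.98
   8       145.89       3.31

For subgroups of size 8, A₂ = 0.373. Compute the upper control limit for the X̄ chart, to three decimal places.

146.745

X̄̄ = (145.81 + 145.37 + 145.78 + 145.54 + 145.69 + 146.24 + 145.86 + 145.89) / 8 = 1166.1800 / 8 = 145.7725
R̄ = (2.17 + 2.93 + 1.70 + 1.60 + 3.60 + 2.57 + 2.98 + 3.31) / 8 = 20.8600 / 8 = 2.6075
UCL = X̄̄ + A₂·R̄ = 145.7725 + 0.373 × 2.6075 = 146.7451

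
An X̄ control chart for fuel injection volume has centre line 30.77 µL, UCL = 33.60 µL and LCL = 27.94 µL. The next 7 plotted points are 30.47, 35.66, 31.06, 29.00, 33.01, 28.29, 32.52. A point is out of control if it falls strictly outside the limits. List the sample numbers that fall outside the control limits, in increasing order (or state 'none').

2

Compare each point to [27.94, 33.60]: sample 2 = 35.66 > UCL.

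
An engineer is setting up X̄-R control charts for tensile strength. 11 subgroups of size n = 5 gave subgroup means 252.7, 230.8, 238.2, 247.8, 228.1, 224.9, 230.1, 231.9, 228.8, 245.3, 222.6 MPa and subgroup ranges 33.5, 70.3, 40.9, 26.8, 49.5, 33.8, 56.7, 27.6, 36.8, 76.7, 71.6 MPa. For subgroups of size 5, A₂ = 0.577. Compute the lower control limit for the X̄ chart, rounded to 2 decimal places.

X̄̄ = (252.7 + 230.8 + 238.2 + 247.8 + 228.1 + 224.9 + 230.1 + 231.9 + 228.8 + 245.3 + 222.6) / 11 = 2581.2000 / 11 = 234.6545
R̄ = (33.5 + 70.3 + 40.9 + 26.8 + 49.5 + 33.8 + 56.7 + 27.6 + 36.8 + 76.7 + 71.6) / 11 = 524.2000 / 11 = 47.6545
LCL = X̄̄ − A₂·R̄ = 234.6545 − 0.577 × 47.6545 = 207.1579

207.16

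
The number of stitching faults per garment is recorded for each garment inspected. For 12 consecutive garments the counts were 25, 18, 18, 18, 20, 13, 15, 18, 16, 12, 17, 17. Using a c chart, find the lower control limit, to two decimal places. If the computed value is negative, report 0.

4.79

c̄ = (25 + 18 + 18 + 18 + 20 + 13 + 15 + 18 + 16 + 12 + 17 + 17) / 12 = 207 / 12 = 17.2500
LCL = c̄ − 3√c̄ = 17.2500 − 3 × 4.1533 = 4.7901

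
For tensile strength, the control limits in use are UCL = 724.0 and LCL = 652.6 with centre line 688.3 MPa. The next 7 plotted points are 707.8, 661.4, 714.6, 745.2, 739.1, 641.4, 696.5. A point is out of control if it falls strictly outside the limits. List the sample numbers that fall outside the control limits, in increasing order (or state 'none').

4, 5, 6

Compare each point to [652.6, 724.0]: sample 4 = 745.2 > UCL; sample 5 = 739.1 > UCL; sample 6 = 641.4 < LCL.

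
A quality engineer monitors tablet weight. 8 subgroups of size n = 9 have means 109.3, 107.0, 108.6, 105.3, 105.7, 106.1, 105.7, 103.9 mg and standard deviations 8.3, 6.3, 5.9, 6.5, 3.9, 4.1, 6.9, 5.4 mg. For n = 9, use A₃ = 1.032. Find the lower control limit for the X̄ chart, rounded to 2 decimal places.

100.35

X̄̄ = (109.3 + 107.0 + 108.6 + 105.3 + 105.7 + 106.1 + 105.7 + 103.9) / 8 = 106.4500
s̄ = (8.3 + 6.3 + 5.9 + 6.5 + 3.9 + 4.1 + 6.9 + 5.4) / 8 = 5.9125
LCL = X̄̄ − A₃·s̄ = 106.4500 − 1.032 × 5.9125 = 100.3483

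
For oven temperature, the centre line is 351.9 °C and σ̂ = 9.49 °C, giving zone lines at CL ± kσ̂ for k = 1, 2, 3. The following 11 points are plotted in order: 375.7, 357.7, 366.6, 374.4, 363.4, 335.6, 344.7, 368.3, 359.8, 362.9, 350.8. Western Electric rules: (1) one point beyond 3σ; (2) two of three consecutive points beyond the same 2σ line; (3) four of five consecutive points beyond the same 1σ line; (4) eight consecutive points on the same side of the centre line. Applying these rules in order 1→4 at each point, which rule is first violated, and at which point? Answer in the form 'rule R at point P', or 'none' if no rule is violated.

rule 3 at point 5

Zone of each point (C = within 1σ̂, B = 1σ̂–2σ̂, A = 2σ̂–3σ̂, * = beyond 3σ̂; sign = side of CL): 1:+A, 2:+C, 3:+B, 4:+A, 5:+B, 6:-B, 7:-C, 8:+B, 9:+C, 10:+B, 11:-C
Rule 3 (four of five consecutive points beyond the same 1σ limit) is satisfied at point 5.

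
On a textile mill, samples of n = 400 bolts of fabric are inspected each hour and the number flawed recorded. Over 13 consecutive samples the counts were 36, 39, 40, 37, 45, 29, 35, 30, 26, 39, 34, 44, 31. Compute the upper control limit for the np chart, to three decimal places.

p̄ = Σdᵢ / (k·n) = 465 / (13 × 400) = 0.08942
UCL = np̄ + 3·√(np̄(1−p̄)) = 35.7692 + 3 × √(35.7692×0.91058) = 35.7692 + 3 × 5.7071 = 52.8904

52.890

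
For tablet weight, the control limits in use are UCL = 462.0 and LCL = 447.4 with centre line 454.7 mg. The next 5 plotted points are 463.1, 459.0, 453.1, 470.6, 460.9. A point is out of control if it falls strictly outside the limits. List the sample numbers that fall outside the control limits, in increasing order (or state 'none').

Compare each point to [447.4, 462.0]: sample 1 = 463.1 > UCL; sample 4 = 470.6 > UCL.

1, 4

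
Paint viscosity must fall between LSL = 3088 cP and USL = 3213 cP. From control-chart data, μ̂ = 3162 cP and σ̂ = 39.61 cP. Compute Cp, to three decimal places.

Cp = (USL − LSL) / (6σ̂) = (3213 − 3088) / (6 × 39.61) = 125.0000 / 237.6600 = 0.5260

0.526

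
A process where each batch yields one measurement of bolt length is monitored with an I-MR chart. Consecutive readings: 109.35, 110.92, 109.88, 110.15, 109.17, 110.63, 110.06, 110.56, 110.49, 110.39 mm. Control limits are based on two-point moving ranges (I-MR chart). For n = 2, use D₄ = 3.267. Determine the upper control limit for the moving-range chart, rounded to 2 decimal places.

Moving ranges: 1.57, 1.04, 0.27, 0.98, 1.46, 0.57, 0.50, 0.07, 0.10; M̄R̄ = 6.5600 / 9 = 0.7289
UCL_MR = D₄·M̄R̄ = 3.267 × 0.7289 = 2.3813

2.38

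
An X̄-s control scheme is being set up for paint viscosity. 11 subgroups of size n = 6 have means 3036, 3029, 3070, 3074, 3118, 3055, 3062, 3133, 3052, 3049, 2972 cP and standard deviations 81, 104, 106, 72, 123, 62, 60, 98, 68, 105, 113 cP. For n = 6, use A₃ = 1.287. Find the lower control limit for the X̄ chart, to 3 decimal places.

2943.027

X̄̄ = (3036 + 3029 + 3070 + 3074 + 3118 + 3055 + 3062 + 3133 + 3052 + 3049 + 2972) / 11 = 3059.0909
s̄ = (81 + 104 + 106 + 72 + 123 + 62 + 60 + 98 + 68 + 105 + 113) / 11 = 90.1818
LCL = X̄̄ − A₃·s̄ = 3059.0909 − 1.287 × 90.1818 = 2943.0269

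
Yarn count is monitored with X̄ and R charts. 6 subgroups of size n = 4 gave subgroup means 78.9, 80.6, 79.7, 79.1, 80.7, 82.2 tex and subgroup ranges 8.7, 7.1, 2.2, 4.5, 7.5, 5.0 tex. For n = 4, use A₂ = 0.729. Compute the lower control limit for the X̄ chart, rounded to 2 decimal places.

X̄̄ = (78.9 + 80.6 + 79.7 + 79.1 + 80.7 + 82.2) / 6 = 481.2000 / 6 = 80.2000
R̄ = (8.7 + 7.1 + 2.2 + 4.5 + 7.5 + 5.0) / 6 = 35.0000 / 6 = 5.8333
LCL = X̄̄ − A₂·R̄ = 80.2000 − 0.729 × 5.8333 = 75.9475

75.95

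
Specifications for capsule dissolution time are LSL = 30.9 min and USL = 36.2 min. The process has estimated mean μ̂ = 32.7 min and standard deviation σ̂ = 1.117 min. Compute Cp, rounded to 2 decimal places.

Cp = (USL − LSL) / (6σ̂) = (36.2 − 30.9) / (6 × 1.117) = 5.3000 / 6.7020 = 0.7908

0.79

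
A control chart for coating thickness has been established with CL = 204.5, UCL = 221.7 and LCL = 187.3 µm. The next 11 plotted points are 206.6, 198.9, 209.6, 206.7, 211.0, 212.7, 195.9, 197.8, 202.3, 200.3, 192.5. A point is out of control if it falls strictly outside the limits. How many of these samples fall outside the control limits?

All 11 points lie within [187.3, 221.7].

0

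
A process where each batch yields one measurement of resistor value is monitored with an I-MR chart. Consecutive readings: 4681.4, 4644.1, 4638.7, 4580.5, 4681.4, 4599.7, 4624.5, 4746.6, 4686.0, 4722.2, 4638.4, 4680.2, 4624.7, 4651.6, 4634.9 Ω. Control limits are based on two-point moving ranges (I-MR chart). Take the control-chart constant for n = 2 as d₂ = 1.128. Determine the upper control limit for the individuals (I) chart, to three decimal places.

X̄ = (4681.4 + 4644.1 + 4638.7 + 4580.5 + 4681.4 + 4599.7 + 4624.5 + 4746.6 + 4686.0 + 4722.2 + 4638.4 + 4680.2 + 4624.7 + 4651.6 + 4634.9) / 15 = 4655.6600
Moving ranges: 37.3, 5.4, 58.2, 100.9, 81.7, 24.8, 122.1, 60.6, 36.2, 83.8, 41.8, 55.5, 26.9, 16.7; M̄R̄ = 751.9000 / 14 = 53.7071
UCL = X̄ + 3·M̄R̄/d₂ = 4655.6600 + 3 × 53.7071 / 1.128 = 4798.4981

4798.498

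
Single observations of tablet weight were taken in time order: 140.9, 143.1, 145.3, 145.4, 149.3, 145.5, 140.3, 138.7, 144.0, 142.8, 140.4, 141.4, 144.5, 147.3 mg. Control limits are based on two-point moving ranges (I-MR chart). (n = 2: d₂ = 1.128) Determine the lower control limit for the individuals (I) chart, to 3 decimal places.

136.373

X̄ = (140.9 + 143.1 + 145.3 + 145.4 + 149.3 + 145.5 + 140.3 + 138.7 + 144.0 + 142.8 + 140.4 + 141.4 + 144.5 + 147.3) / 14 = 143.4929
Moving ranges: 2.2, 2.2, 0.1, 3.9, 3.8, 5.2, 1.6, 5.3, 1.2, 2.4, 1.0, 3.1, 2.8; M̄R̄ = 34.8000 / 13 = 2.6769
LCL = X̄ − 3·M̄R̄/d₂ = 143.4929 − 3 × 2.6769 / 1.128 = 136.3734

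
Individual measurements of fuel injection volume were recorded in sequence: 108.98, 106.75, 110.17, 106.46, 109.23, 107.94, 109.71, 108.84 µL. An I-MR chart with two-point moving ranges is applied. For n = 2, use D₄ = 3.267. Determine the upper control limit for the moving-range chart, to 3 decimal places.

Moving ranges: 2.23, 3.42, 3.71, 2.77, 1.29, 1.77, 0.87; M̄R̄ = 16.0600 / 7 = 2.2943
UCL_MR = D₄·M̄R̄ = 3.267 × 2.2943 = 7.4954

7.495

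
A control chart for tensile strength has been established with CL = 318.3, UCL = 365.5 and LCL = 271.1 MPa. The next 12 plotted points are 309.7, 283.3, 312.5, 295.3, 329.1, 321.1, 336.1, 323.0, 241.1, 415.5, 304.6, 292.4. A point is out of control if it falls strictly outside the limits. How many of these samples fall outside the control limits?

2

Compare each point to [271.1, 365.5]: sample 9 = 241.1 < LCL; sample 10 = 415.5 > UCL.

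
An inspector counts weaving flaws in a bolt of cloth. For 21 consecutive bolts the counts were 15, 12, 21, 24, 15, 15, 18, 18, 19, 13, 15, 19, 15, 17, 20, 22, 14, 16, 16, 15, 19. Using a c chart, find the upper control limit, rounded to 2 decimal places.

c̄ = (15 + 12 + 21 + 24 + 15 + 15 + 18 + 18 + 19 + 13 + 15 + 19 + 15 + 17 + 20 + 22 + 14 + 16 + 16 + 15 + 19) / 21 = 358 / 21 = 17.0476
UCL = c̄ + 3√c̄ = 17.0476 + 3 × √17.0476 = 17.0476 + 3 × 4.1289 = 29.4342

29.43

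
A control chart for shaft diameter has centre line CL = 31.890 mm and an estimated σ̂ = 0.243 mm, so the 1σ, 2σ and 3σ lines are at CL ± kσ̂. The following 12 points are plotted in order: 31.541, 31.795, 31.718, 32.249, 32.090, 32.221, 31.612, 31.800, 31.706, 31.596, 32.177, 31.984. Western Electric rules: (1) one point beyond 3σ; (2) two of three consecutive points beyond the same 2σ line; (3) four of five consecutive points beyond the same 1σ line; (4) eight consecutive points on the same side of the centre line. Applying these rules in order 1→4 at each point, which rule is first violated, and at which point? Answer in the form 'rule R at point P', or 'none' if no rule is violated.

Zone of each point (C = within 1σ̂, B = 1σ̂–2σ̂, A = 2σ̂–3σ̂, * = beyond 3σ̂; sign = side of CL): 1:-B, 2:-C, 3:-C, 4:+B, 5:+C, 6:+B, 7:-B, 8:-C, 9:-C, 10:-B, 11:+B, 12:+C
No rule fires across all 12 points.

none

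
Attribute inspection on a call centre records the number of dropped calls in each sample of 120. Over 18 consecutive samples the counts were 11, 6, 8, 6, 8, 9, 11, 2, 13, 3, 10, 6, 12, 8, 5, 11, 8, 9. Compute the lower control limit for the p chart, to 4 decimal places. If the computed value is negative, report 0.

p̄ = Σdᵢ / (k·n) = 146 / (18 × 120) = 0.06759
LCL = p̄ − 3·√(p̄(1−p̄)/n) = 0.06759 − 3 × 0.02292 = -0.00116 → 0 (negative, so LCL = 0)

0.0000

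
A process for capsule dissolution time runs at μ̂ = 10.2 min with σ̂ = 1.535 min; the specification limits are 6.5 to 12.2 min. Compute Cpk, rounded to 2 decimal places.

0.43

Cpu = (USL − μ̂) / (3σ̂) = (12.2 − 10.2) / (3 × 1.535) = 0.4343; Cpl = (μ̂ − LSL) / (3σ̂) = (10.2 − 6.5) / (3 × 1.535) = 0.8035; Cpk = min(Cpu, Cpl) = 0.4343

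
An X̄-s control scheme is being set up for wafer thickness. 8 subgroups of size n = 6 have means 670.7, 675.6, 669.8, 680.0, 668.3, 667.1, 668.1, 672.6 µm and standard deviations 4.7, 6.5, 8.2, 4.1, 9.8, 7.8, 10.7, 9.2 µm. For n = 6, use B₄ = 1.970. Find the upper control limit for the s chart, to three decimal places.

15.021

s̄ = (4.7 + 6.5 + 8.2 + 4.1 + 9.8 + 7.8 + 10.7 + 9.2) / 8 = 7.6250
UCL_s = B₄·s̄ = 1.970 × 7.6250 = 15.0213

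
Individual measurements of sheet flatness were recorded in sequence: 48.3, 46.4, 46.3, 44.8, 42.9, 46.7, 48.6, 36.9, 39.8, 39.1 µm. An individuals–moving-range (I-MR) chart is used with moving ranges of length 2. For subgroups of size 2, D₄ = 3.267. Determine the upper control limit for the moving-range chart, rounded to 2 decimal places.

9.58

Moving ranges: 1.9, 0.1, 1.5, 1.9, 3.8, 1.9, 11.7, 2.9, 0.7; M̄R̄ = 26.4000 / 9 = 2.9333
UCL_MR = D₄·M̄R̄ = 3.267 × 2.9333 = 9.5832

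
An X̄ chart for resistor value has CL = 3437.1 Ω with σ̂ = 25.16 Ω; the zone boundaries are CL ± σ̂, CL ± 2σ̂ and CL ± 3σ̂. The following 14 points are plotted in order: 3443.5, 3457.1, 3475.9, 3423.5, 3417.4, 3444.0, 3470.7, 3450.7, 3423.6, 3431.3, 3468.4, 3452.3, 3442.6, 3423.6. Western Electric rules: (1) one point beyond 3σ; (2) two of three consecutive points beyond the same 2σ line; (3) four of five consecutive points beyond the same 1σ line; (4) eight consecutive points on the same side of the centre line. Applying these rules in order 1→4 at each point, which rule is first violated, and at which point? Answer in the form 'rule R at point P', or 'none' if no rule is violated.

Zone of each point (C = within 1σ̂, B = 1σ̂–2σ̂, A = 2σ̂–3σ̂, * = beyond 3σ̂; sign = side of CL): 1:+C, 2:+C, 3:+B, 4:-C, 5:-C, 6:+C, 7:+B, 8:+C, 9:-C, 10:-C, 11:+B, 12:+C, 13:+C, 14:-C
No rule fires across all 14 points.

none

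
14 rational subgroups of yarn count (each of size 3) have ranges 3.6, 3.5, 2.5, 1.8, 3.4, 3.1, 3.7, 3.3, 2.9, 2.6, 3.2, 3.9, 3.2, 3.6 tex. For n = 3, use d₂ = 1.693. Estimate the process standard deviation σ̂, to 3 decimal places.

R̄ = (3.6 + 3.5 + 2.5 + 1.8 + 3.4 + 3.1 + 3.7 + 3.3 + 2.9 + 2.6 + 3.2 + 3.9 + 3.2 + 3.6) / 14 = 3.1643
σ̂ = R̄ / d₂ = 3.1643 / 1.693 = 1.8690

1.869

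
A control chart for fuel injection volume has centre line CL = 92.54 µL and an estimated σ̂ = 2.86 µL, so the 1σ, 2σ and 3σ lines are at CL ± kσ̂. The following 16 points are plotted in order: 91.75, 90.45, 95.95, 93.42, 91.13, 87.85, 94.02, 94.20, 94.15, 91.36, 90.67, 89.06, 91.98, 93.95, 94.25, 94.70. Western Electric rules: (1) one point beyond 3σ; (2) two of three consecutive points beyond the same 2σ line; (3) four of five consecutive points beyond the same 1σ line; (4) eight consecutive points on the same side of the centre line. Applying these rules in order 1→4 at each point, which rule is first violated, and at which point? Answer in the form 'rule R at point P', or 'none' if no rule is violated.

Zone of each point (C = within 1σ̂, B = 1σ̂–2σ̂, A = 2σ̂–3σ̂, * = beyond 3σ̂; sign = side of CL): 1:-C, 2:-C, 3:+B, 4:+C, 5:-C, 6:-B, 7:+C, 8:+C, 9:+C, 10:-C, 11:-C, 12:-B, 13:-C, 14:+C, 15:+C, 16:+C
No rule fires across all 16 points.

none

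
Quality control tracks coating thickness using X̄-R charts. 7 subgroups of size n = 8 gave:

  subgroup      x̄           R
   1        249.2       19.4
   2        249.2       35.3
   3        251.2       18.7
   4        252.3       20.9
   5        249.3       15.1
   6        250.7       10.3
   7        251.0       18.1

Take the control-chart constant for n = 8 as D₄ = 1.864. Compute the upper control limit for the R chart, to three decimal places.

R̄ = (19.4 + 35.3 + 18.7 + 20.9 + 15.1 + 10.3 + 18.1) / 7 = 137.8000 / 7 = 19.6857
UCL_R = D₄·R̄ = 1.864 × 19.6857 = 36.6942

36.694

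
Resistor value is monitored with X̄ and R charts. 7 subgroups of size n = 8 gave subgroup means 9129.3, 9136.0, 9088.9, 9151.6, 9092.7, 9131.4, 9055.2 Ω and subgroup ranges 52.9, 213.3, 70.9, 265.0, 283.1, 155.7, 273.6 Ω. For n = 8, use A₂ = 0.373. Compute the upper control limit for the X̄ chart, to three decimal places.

X̄̄ = (9129.3 + 9136.0 + 9088.9 + 9151.6 + 9092.7 + 9131.4 + 9055.2) / 7 = 63785.1000 / 7 = 9112.1571
R̄ = (52.9 + 213.3 + 70.9 + 265.0 + 283.1 + 155.7 + 273.6) / 7 = 1314.5000 / 7 = 187.7857
UCL = X̄̄ + A₂·R̄ = 9112.1571 + 0.373 × 187.7857 = 9182.2012

9182.201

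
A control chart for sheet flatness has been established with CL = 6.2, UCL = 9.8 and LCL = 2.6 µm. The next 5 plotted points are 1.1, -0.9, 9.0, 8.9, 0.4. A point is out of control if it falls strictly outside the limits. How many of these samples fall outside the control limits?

Compare each point to [2.6, 9.8]: sample 1 = 1.1 < LCL; sample 2 = -0.9 < LCL; sample 5 = 0.4 < LCL.

3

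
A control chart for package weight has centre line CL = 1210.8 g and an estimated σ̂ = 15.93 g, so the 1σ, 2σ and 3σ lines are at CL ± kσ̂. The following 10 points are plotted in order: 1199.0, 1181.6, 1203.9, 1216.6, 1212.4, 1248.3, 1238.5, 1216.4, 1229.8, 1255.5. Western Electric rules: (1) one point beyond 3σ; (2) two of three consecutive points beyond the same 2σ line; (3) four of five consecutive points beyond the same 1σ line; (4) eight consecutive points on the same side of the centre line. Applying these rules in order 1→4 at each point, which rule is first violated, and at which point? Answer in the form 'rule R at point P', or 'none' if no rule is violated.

Zone of each point (C = within 1σ̂, B = 1σ̂–2σ̂, A = 2σ̂–3σ̂, * = beyond 3σ̂; sign = side of CL): 1:-C, 2:-B, 3:-C, 4:+C, 5:+C, 6:+A, 7:+B, 8:+C, 9:+B, 10:+A
Rule 3 (four of five consecutive points beyond the same 1σ limit) is satisfied at point 10.

rule 3 at point 10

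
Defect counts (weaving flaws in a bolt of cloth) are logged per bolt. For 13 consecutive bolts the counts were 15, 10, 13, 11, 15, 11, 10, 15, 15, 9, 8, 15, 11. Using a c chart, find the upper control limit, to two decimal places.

22.61

c̄ = (15 + 10 + 13 + 11 + 15 + 11 + 10 + 15 + 15 + 9 + 8 + 15 + 11) / 13 = 158 / 13 = 12.1538
UCL = c̄ + 3√c̄ = 12.1538 + 3 × √12.1538 = 12.1538 + 3 × 3.4862 = 22.6126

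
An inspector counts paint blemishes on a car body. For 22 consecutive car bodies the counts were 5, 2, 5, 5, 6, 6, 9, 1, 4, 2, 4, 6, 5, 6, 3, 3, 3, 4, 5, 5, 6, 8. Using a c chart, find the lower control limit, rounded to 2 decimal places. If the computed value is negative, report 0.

0.00

c̄ = (5 + 2 + 5 + 5 + 6 + 6 + 9 + 1 + 4 + 2 + 4 + 6 + 5 + 6 + 3 + 3 + 3 + 4 + 5 + 5 + 6 + 8) / 22 = 103 / 22 = 4.6818
LCL = c̄ − 3√c̄ = 4.6818 − 3 × 2.1638 = -1.8094 → 0 (cannot be negative)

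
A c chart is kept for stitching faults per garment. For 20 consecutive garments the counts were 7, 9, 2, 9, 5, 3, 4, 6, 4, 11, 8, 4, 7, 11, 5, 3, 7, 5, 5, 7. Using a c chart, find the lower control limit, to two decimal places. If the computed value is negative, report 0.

0.00

c̄ = (7 + 9 + 2 + 9 + 5 + 3 + 4 + 6 + 4 + 11 + 8 + 4 + 7 + 11 + 5 + 3 + 7 + 5 + 5 + 7) / 20 = 122 / 20 = 6.1000
LCL = c̄ − 3√c̄ = 6.1000 − 3 × 2.4698 = -1.3095 → 0 (cannot be negative)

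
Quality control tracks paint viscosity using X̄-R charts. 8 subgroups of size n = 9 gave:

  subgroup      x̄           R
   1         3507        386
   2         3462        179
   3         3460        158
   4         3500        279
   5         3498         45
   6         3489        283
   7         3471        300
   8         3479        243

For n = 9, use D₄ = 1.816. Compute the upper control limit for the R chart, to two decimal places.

R̄ = (386 + 179 + 158 + 279 + 45 + 283 + 300 + 243) / 8 = 1873.0000 / 8 = 234.1250
UCL_R = D₄·R̄ = 1.816 × 234.1250 = 425.1710

425.17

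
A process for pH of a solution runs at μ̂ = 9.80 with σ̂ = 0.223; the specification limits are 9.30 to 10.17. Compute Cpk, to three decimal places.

0.553

Cpu = (USL − μ̂) / (3σ̂) = (10.17 − 9.80) / (3 × 0.223) = 0.5531; Cpl = (μ̂ − LSL) / (3σ̂) = (9.80 − 9.30) / (3 × 0.223) = 0.7474; Cpk = min(Cpu, Cpl) = 0.5531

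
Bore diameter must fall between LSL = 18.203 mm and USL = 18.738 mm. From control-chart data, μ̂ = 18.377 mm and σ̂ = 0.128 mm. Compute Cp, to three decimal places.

Cp = (USL − LSL) / (6σ̂) = (18.738 − 18.203) / (6 × 0.128) = 0.5350 / 0.7680 = 0.6966

0.697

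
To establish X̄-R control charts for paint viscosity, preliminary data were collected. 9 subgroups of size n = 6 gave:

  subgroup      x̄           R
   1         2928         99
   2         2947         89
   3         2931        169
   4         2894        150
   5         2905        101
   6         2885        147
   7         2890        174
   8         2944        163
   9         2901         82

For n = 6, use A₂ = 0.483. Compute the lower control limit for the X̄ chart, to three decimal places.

2850.884

X̄̄ = (2928 + 2947 + 2931 + 2894 + 2905 + 2885 + 2890 + 2944 + 2901) / 9 = 26225.0000 / 9 = 2913.8889
R̄ = (99 + 89 + 169 + 150 + 101 + 147 + 174 + 163 + 82) / 9 = 1174.0000 / 9 = 130.4444
LCL = X̄̄ − A₂·R̄ = 2913.8889 − 0.483 × 130.4444 = 2850.8842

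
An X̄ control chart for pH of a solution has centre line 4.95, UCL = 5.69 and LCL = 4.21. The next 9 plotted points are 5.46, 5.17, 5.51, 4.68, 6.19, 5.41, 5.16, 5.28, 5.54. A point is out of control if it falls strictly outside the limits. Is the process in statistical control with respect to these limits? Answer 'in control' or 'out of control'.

out of control

Compare each point to [4.21, 5.69]: sample 5 = 6.19 > UCL.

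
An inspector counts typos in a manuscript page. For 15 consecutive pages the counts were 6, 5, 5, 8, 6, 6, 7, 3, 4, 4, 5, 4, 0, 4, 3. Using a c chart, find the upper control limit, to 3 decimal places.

c̄ = (6 + 5 + 5 + 8 + 6 + 6 + 7 + 3 + 4 + 4 + 5 + 4 + 0 + 4 + 3) / 15 = 70 / 15 = 4.6667
UCL = c̄ + 3√c̄ = 4.6667 + 3 × √4.6667 = 4.6667 + 3 × 2.1602 = 11.1474

11.147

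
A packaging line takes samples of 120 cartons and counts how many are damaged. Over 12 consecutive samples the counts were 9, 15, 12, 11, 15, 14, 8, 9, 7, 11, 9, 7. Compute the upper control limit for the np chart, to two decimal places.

p̄ = Σdᵢ / (k·n) = 127 / (12 × 120) = 0.08819
UCL = np̄ + 3·√(np̄(1−p̄)) = 10.5833 + 3 × √(10.5833×0.91181) = 10.5833 + 3 × 3.1064 = 19.9026

19.90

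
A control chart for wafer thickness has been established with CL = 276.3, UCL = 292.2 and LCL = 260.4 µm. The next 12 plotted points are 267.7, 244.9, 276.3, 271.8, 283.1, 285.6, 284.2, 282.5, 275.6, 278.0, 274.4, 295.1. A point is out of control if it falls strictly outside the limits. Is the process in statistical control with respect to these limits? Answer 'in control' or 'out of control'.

out of control

Compare each point to [260.4, 292.2]: sample 2 = 244.9 < LCL; sample 12 = 295.1 > UCL.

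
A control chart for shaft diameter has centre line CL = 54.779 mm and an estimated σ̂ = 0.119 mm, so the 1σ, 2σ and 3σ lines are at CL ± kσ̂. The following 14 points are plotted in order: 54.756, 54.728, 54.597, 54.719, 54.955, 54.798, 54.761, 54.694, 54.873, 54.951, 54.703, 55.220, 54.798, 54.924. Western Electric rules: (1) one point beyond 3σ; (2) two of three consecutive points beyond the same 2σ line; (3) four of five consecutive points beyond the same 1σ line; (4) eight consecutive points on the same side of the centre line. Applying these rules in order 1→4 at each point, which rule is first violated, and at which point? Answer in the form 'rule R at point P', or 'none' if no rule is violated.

rule 1 at point 12

Zone of each point (C = within 1σ̂, B = 1σ̂–2σ̂, A = 2σ̂–3σ̂, * = beyond 3σ̂; sign = side of CL): 1:-C, 2:-C, 3:-B, 4:-C, 5:+B, 6:+C, 7:-C, 8:-C, 9:+C, 10:+B, 11:-C, 12:+*, 13:+C, 14:+B
Rule 1 (one point beyond the 3σ limits) is satisfied at point 12.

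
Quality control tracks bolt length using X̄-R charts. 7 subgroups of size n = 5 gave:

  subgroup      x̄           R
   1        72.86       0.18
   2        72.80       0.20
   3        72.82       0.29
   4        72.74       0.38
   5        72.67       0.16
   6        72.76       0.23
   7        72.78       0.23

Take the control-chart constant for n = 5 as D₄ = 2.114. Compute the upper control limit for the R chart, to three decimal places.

0.504

R̄ = (0.18 + 0.20 + 0.29 + 0.38 + 0.16 + 0.23 + 0.23) / 7 = 1.6700 / 7 = 0.2386
UCL_R = D₄·R̄ = 2.114 × 0.2386 = 0.5043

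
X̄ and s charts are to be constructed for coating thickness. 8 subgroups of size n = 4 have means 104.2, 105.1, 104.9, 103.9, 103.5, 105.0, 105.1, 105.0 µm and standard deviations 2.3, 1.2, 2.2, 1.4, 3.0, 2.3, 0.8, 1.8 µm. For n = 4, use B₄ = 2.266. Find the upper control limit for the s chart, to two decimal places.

s̄ = (2.3 + 1.2 + 2.2 + 1.4 + 3.0 + 2.3 + 0.8 + 1.8) / 8 = 1.8750
UCL_s = B₄·s̄ = 2.266 × 1.8750 = 4.2488

4.25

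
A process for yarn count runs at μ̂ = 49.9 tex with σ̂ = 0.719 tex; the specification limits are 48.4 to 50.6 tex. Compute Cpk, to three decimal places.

0.325

Cpu = (USL − μ̂) / (3σ̂) = (50.6 − 49.9) / (3 × 0.719) = 0.3245; Cpl = (μ̂ − LSL) / (3σ̂) = (49.9 − 48.4) / (3 × 0.719) = 0.6954; Cpk = min(Cpu, Cpl) = 0.3245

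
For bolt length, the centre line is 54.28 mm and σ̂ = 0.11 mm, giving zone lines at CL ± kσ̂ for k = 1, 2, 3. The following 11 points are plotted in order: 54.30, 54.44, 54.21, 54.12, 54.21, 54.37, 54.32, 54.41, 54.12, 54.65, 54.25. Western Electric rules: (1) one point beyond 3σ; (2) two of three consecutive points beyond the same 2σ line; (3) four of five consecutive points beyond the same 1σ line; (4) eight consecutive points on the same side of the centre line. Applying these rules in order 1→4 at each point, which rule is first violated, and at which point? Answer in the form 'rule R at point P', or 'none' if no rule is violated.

rule 1 at point 10

Zone of each point (C = within 1σ̂, B = 1σ̂–2σ̂, A = 2σ̂–3σ̂, * = beyond 3σ̂; sign = side of CL): 1:+C, 2:+B, 3:-C, 4:-B, 5:-C, 6:+C, 7:+C, 8:+B, 9:-B, 10:+*, 11:-C
Rule 1 (one point beyond the 3σ limits) is satisfied at point 10.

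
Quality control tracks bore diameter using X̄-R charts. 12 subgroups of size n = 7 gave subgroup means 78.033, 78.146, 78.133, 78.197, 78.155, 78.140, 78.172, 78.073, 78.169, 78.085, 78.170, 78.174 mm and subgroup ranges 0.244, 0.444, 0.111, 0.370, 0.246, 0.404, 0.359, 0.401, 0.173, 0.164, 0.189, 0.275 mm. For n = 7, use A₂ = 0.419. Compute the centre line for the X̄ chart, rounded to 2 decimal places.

X̄̄ = (78.033 + 78.146 + 78.133 + 78.197 + 78.155 + 78.140 + 78.172 + 78.073 + 78.169 + 78.085 + 78.170 + 78.174) / 12 = 937.6470 / 12 = 78.1372
CL = X̄̄ = 78.1372

78.14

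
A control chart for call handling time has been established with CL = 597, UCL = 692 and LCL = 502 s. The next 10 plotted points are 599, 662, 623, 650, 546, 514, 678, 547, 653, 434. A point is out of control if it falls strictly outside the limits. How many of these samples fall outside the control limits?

1

Compare each point to [502, 692]: sample 10 = 434 < LCL.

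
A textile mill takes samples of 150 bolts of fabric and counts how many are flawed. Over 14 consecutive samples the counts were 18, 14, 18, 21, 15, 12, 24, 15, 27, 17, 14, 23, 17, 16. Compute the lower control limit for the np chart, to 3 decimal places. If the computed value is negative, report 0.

6.009

p̄ = Σdᵢ / (k·n) = 251 / (14 × 150) = 0.11952
LCL = np̄ − 3·√(np̄(1−p̄)) = 17.9286 − 3 × 3.9731 = 6.0092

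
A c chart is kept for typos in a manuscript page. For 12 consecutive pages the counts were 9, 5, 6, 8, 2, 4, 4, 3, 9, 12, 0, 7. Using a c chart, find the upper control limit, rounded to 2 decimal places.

c̄ = (9 + 5 + 6 + 8 + 2 + 4 + 4 + 3 + 9 + 12 + 0 + 7) / 12 = 69 / 12 = 5.7500
UCL = c̄ + 3√c̄ = 5.7500 + 3 × √5.7500 = 5.7500 + 3 × 2.3979 = 12.9437

12.94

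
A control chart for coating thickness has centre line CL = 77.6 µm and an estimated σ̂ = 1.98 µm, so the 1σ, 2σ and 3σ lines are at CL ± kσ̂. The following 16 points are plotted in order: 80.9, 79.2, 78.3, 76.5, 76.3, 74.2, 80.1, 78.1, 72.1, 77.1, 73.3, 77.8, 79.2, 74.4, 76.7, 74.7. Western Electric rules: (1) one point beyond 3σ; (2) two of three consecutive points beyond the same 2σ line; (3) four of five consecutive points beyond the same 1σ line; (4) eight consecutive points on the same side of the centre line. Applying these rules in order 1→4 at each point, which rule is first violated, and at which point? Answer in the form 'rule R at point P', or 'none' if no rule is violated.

rule 2 at point 11

Zone of each point (C = within 1σ̂, B = 1σ̂–2σ̂, A = 2σ̂–3σ̂, * = beyond 3σ̂; sign = side of CL): 1:+B, 2:+C, 3:+C, 4:-C, 5:-C, 6:-B, 7:+B, 8:+C, 9:-A, 10:-C, 11:-A, 12:+C, 13:+C, 14:-B, 15:-C, 16:-B
Rule 2 (two of three consecutive points beyond the same 2σ limit) is satisfied at point 11.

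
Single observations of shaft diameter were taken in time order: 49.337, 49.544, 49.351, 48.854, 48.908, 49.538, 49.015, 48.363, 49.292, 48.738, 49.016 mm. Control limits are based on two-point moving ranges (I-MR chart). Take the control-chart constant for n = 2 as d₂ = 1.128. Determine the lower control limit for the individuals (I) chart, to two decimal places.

X̄ = (49.337 + 49.544 + 49.351 + 48.854 + 48.908 + 49.538 + 49.015 + 48.363 + 49.292 + 48.738 + 49.016) / 11 = 49.0869
Moving ranges: 0.207, 0.193, 0.497, 0.054, 0.630, 0.523, 0.652, 0.929, 0.554, 0.278; M̄R̄ = 4.5170 / 10 = 0.4517
LCL = X̄ − 3·M̄R̄/d₂ = 49.0869 − 3 × 0.4517 / 1.128 = 47.8856

47.89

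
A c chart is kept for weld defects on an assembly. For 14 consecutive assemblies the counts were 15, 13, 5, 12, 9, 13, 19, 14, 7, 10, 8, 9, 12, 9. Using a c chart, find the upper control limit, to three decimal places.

c̄ = (15 + 13 + 5 + 12 + 9 + 13 + 19 + 14 + 7 + 10 + 8 + 9 + 12 + 9) / 14 = 155 / 14 = 11.0714
UCL = c̄ + 3√c̄ = 11.0714 + 3 × √11.0714 = 11.0714 + 3 × 3.3274 = 21.0536

21.054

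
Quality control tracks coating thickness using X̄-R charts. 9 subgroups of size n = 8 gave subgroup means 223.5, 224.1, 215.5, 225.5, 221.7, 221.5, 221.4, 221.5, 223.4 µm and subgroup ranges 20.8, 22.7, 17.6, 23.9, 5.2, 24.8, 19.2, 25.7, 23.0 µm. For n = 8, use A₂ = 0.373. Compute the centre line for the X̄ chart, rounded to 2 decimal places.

X̄̄ = (223.5 + 224.1 + 215.5 + 225.5 + 221.7 + 221.5 + 221.4 + 221.5 + 223.4) / 9 = 1998.1000 / 9 = 222.0111
CL = X̄̄ = 222.0111

222.01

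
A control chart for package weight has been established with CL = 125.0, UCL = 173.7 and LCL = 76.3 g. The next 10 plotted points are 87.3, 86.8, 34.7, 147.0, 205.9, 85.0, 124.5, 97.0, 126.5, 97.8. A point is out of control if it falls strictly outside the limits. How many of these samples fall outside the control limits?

Compare each point to [76.3, 173.7]: sample 3 = 34.7 < LCL; sample 5 = 205.9 > UCL.

2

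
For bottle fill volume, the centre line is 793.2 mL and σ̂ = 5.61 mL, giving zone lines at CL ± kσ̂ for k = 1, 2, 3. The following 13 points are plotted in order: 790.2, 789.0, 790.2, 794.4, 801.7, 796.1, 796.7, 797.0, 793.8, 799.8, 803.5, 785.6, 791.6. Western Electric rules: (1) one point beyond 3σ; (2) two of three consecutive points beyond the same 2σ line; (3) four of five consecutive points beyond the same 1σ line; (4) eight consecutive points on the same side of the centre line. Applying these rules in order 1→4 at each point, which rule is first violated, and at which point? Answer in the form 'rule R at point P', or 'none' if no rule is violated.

rule 4 at point 11

Zone of each point (C = within 1σ̂, B = 1σ̂–2σ̂, A = 2σ̂–3σ̂, * = beyond 3σ̂; sign = side of CL): 1:-C, 2:-C, 3:-C, 4:+C, 5:+B, 6:+C, 7:+C, 8:+C, 9:+C, 10:+B, 11:+B, 12:-B, 13:-C
Rule 4 (eight consecutive points on the same side of the centre line) is satisfied at point 11.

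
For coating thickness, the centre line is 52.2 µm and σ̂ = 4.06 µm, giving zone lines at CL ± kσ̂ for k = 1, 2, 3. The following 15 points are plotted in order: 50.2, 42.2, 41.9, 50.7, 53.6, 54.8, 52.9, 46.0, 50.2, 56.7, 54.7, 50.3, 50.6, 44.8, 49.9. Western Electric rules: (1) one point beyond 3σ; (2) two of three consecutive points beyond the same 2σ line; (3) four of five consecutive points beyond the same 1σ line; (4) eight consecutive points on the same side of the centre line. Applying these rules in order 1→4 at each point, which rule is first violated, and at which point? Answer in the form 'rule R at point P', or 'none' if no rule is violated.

rule 2 at point 3

Zone of each point (C = within 1σ̂, B = 1σ̂–2σ̂, A = 2σ̂–3σ̂, * = beyond 3σ̂; sign = side of CL): 1:-C, 2:-A, 3:-A, 4:-C, 5:+C, 6:+C, 7:+C, 8:-B, 9:-C, 10:+B, 11:+C, 12:-C, 13:-C, 14:-B, 15:-C
Rule 2 (two of three consecutive points beyond the same 2σ limit) is satisfied at point 3.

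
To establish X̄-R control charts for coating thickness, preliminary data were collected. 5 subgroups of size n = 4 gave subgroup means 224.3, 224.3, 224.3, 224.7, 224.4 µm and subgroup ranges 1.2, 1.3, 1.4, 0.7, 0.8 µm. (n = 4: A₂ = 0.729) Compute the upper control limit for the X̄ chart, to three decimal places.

X̄̄ = (224.3 + 224.3 + 224.3 + 224.7 + 224.4) / 5 = 1122.0000 / 5 = 224.4000
R̄ = (1.2 + 1.3 + 1.4 + 0.7 + 0.8) / 5 = 5.4000 / 5 = 1.0800
UCL = X̄̄ + A₂·R̄ = 224.4000 + 0.729 × 1.0800 = 225.1873

225.187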